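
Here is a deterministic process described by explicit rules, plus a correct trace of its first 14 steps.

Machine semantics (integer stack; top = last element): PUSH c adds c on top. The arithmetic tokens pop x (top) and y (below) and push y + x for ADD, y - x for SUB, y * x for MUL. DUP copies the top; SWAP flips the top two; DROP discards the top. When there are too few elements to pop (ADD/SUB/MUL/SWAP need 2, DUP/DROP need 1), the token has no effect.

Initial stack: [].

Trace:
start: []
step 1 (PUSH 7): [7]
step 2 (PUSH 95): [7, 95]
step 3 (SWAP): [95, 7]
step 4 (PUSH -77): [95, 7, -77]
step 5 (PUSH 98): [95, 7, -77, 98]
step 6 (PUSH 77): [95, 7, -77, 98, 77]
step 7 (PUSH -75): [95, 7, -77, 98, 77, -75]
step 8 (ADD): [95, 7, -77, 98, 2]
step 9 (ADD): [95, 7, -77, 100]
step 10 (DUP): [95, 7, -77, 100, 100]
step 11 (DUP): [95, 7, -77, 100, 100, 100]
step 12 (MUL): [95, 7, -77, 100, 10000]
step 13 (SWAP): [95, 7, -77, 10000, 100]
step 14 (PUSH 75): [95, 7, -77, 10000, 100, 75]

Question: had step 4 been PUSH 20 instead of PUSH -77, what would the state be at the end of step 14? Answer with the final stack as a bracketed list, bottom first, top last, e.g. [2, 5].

(re-executing from step 4 with the substitution; state before step 4: [95, 7])
step 4 (PUSH 20): [95, 7, 20]
step 5 (PUSH 98): [95, 7, 20, 98]
step 6 (PUSH 77): [95, 7, 20, 98, 77]
step 7 (PUSH -75): [95, 7, 20, 98, 77, -75]
step 8 (ADD): [95, 7, 20, 98, 2]
step 9 (ADD): [95, 7, 20, 100]
step 10 (DUP): [95, 7, 20, 100, 100]
step 11 (DUP): [95, 7, 20, 100, 100, 100]
step 12 (MUL): [95, 7, 20, 100, 10000]
step 13 (SWAP): [95, 7, 20, 10000, 100]
step 14 (PUSH 75): [95, 7, 20, 10000, 100, 75]

[95, 7, 20, 10000, 100, 75]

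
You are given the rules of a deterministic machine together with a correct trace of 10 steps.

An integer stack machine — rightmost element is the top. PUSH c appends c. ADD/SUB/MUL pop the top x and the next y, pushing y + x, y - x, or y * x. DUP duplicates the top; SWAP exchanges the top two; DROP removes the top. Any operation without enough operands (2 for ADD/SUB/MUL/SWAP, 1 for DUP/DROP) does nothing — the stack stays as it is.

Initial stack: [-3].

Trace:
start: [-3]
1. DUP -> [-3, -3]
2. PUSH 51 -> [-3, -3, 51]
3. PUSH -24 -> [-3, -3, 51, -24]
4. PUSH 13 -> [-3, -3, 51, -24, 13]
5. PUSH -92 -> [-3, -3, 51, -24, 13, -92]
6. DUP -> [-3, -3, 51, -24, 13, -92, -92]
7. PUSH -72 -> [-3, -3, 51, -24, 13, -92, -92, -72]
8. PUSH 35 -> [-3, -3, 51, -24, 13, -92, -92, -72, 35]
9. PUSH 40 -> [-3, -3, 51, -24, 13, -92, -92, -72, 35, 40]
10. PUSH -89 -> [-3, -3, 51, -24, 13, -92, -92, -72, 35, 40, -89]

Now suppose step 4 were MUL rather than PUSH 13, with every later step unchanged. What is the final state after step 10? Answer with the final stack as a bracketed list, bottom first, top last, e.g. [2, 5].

(re-executing from step 4 with the substitution; state before step 4: [-3, -3, 51, -24])
4. MUL -> [-3, -3, -1224]
5. PUSH -92 -> [-3, -3, -1224, -92]
6. DUP -> [-3, -3, -1224, -92, -92]
7. PUSH -72 -> [-3, -3, -1224, -92, -92, -72]
8. PUSH 35 -> [-3, -3, -1224, -92, -92, -72, 35]
9. PUSH 40 -> [-3, -3, -1224, -92, -92, -72, 35, 40]
10. PUSH -89 -> [-3, -3, -1224, -92, -92, -72, 35, 40, -89]

[-3, -3, -1224, -92, -92, -72, 35, 40, -89]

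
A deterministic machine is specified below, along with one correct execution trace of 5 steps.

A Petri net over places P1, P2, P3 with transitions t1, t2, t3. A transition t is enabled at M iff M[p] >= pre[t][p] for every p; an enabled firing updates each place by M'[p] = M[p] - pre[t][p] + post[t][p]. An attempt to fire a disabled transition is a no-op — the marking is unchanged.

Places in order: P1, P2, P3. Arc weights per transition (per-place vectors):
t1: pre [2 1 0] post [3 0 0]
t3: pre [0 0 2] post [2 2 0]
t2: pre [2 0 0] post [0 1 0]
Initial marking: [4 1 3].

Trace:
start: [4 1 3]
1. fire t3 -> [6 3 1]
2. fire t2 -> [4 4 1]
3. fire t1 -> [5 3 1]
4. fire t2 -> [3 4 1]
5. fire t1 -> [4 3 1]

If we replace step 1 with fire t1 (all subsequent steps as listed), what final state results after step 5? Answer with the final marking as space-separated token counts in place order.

3 0 3

(re-executing from step 1 with the substitution; state before step 1: [4 1 3])
1. fire t1 -> [5 0 3]
2. fire t2 -> [3 1 3]
3. fire t1 -> [4 0 3]
4. fire t2 -> [2 1 3]
5. fire t1 -> [3 0 3]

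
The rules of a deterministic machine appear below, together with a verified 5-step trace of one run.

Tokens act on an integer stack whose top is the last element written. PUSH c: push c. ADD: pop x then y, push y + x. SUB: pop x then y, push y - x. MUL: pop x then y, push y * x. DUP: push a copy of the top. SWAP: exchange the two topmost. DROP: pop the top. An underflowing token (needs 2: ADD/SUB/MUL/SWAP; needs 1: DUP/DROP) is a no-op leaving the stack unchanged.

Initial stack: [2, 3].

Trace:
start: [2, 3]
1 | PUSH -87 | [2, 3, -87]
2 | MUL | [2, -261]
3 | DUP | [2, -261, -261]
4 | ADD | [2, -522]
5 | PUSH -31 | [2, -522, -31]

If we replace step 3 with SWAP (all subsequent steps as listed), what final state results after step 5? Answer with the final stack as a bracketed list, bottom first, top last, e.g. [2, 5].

[-259, -31]

(re-executing from step 3 with the substitution; state before step 3: [2, -261])
3 | SWAP | [-261, 2]
4 | ADD | [-259]
5 | PUSH -31 | [-259, -31]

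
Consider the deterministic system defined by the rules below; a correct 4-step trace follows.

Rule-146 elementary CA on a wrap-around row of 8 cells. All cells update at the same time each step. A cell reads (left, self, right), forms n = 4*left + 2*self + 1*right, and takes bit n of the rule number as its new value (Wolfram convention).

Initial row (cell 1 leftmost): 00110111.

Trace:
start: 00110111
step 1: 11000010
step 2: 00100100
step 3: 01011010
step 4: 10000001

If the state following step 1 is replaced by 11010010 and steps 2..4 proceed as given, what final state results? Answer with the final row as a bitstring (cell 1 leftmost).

00101101

state after step 1 := 11010010
step 2: 00001100
step 3: 00010010
step 4: 00101101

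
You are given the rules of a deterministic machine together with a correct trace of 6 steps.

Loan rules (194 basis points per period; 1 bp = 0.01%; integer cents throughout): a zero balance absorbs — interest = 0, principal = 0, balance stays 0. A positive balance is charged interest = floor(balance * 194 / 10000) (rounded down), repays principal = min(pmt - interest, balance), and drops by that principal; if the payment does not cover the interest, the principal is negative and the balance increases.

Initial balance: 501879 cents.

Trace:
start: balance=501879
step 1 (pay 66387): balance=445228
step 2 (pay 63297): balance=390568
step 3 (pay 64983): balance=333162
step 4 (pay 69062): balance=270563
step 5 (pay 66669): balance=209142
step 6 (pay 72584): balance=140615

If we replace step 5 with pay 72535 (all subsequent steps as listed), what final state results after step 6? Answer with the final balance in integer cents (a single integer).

(re-executing from step 5 with the substitution; state before step 5: balance=270563)
step 5 (pay 72535): balance=203276
step 6 (pay 72584): balance=134635

134635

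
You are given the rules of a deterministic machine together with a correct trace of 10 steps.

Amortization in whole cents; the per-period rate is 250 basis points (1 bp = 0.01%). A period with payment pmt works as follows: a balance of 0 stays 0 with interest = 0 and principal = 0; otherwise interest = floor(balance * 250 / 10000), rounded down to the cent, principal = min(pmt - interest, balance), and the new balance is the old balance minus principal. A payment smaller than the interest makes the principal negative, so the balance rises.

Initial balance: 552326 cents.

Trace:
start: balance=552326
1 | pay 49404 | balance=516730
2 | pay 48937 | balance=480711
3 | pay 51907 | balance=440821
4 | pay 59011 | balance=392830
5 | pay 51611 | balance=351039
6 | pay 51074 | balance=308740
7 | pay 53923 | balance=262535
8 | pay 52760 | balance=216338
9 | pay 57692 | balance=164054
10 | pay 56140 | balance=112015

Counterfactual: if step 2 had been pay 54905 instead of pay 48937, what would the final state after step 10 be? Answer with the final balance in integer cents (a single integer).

104745

(re-executing from step 2 with the substitution; state before step 2: balance=516730)
2 | pay 54905 | balance=474743
3 | pay 51907 | balance=434704
4 | pay 59011 | balance=386560
5 | pay 51611 | balance=344613
6 | pay 51074 | balance=302154
7 | pay 53923 | balance=255784
8 | pay 52760 | balance=209418
9 | pay 57692 | balance=156961
10 | pay 56140 | balance=104745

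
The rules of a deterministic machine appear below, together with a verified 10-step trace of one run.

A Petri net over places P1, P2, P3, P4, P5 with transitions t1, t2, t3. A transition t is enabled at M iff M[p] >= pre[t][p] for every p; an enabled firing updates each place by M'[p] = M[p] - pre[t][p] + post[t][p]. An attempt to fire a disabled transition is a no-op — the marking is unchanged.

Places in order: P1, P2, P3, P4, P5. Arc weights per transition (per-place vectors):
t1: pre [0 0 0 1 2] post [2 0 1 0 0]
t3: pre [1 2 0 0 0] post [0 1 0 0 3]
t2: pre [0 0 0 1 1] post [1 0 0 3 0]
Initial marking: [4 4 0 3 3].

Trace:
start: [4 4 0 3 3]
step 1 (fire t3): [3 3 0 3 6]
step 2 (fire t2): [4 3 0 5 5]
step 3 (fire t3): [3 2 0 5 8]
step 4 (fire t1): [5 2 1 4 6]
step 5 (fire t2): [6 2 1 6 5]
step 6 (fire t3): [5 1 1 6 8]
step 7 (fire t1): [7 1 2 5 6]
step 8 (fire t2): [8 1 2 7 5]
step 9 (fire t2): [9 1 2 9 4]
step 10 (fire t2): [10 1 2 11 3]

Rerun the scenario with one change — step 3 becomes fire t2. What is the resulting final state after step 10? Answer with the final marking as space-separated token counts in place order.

11 2 2 11 0

(re-executing from step 3 with the substitution; state before step 3: [4 3 0 5 5])
step 3 (fire t2): [5 3 0 7 4]
step 4 (fire t1): [7 3 1 6 2]
step 5 (fire t2): [8 3 1 8 1]
step 6 (fire t3): [7 2 1 8 4]
step 7 (fire t1): [9 2 2 7 2]
step 8 (fire t2): [10 2 2 9 1]
step 9 (fire t2): [11 2 2 11 0]
step 10 (fire t2): [11 2 2 11 0]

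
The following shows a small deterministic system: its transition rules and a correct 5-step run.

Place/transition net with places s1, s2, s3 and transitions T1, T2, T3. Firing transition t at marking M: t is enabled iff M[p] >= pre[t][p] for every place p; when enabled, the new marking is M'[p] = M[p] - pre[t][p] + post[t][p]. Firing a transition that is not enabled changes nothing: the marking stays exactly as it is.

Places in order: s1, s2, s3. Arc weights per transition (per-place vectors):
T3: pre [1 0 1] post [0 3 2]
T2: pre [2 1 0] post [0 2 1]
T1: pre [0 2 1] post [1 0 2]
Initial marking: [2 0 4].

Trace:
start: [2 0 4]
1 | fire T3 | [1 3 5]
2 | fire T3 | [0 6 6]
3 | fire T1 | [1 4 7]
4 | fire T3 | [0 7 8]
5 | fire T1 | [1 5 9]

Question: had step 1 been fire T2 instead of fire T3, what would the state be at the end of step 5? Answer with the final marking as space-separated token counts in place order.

2 2 8

(re-executing from step 1 with the substitution; state before step 1: [2 0 4])
1 | fire T2 | [2 0 4]
2 | fire T3 | [1 3 5]
3 | fire T1 | [2 1 6]
4 | fire T3 | [1 4 7]
5 | fire T1 | [2 2 8]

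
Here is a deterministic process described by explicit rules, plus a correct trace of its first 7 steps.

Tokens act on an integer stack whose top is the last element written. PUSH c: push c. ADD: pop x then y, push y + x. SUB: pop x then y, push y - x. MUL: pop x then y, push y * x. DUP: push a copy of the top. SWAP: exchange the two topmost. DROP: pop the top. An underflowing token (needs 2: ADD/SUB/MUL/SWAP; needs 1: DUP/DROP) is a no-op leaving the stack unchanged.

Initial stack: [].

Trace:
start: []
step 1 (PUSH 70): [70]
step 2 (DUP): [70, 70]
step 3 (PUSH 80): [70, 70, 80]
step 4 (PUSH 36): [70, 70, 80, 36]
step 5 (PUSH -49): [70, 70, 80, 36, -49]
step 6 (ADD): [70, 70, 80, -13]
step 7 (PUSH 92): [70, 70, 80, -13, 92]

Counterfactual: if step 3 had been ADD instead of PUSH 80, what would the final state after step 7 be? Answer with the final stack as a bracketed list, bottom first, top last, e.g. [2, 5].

(re-executing from step 3 with the substitution; state before step 3: [70, 70])
step 3 (ADD): [140]
step 4 (PUSH 36): [140, 36]
step 5 (PUSH -49): [140, 36, -49]
step 6 (ADD): [140, -13]
step 7 (PUSH 92): [140, -13, 92]

[140, -13, 92]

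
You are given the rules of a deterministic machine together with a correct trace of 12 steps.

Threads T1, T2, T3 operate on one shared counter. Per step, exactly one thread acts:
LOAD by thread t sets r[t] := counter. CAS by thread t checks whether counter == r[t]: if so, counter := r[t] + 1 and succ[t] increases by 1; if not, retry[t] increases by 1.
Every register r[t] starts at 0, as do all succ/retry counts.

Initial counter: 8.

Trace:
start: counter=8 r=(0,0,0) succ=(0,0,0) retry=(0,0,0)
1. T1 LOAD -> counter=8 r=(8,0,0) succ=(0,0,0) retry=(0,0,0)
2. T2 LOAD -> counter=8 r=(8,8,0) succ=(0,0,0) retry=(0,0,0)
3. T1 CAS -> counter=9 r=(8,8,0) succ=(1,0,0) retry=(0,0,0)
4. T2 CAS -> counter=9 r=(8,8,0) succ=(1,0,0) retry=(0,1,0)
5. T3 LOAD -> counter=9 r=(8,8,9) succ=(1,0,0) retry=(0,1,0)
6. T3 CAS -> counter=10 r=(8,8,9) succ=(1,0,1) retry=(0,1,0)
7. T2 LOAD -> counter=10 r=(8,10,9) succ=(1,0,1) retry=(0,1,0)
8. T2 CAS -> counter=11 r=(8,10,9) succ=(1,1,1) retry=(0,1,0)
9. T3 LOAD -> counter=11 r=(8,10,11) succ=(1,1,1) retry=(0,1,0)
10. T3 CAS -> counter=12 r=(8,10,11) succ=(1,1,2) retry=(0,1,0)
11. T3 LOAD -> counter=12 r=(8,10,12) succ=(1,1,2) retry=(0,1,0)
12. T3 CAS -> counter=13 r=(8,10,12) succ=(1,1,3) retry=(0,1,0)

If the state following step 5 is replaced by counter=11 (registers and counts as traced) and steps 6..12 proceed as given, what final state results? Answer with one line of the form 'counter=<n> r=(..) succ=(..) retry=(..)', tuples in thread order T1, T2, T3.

counter=14 r=(8,11,13) succ=(1,1,2) retry=(0,1,1)

state after step 5 := counter=11 r=(8,8,9) succ=(1,0,0) retry=(0,1,0)
6. T3 CAS -> counter=11 r=(8,8,9) succ=(1,0,0) retry=(0,1,1)
7. T2 LOAD -> counter=11 r=(8,11,9) succ=(1,0,0) retry=(0,1,1)
8. T2 CAS -> counter=12 r=(8,11,9) succ=(1,1,0) retry=(0,1,1)
9. T3 LOAD -> counter=12 r=(8,11,12) succ=(1,1,0) retry=(0,1,1)
10. T3 CAS -> counter=13 r=(8,11,12) succ=(1,1,1) retry=(0,1,1)
11. T3 LOAD -> counter=13 r=(8,11,13) succ=(1,1,1) retry=(0,1,1)
12. T3 CAS -> counter=14 r=(8,11,13) succ=(1,1,2) retry=(0,1,1)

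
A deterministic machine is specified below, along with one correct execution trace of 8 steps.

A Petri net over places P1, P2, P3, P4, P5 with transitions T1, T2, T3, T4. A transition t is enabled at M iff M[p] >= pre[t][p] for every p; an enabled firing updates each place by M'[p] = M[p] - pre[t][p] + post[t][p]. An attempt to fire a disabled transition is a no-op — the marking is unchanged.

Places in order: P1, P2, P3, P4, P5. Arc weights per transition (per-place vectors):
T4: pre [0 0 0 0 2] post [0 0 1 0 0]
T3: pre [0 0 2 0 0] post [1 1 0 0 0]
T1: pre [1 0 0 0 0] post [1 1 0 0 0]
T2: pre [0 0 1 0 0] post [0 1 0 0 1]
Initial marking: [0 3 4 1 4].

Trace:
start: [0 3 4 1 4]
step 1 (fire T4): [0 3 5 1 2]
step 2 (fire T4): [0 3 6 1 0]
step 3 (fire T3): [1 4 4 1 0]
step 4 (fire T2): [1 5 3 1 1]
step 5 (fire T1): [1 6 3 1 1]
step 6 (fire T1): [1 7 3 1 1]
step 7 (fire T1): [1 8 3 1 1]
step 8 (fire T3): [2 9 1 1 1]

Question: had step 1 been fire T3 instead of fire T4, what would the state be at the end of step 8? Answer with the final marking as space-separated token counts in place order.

(re-executing from step 1 with the substitution; state before step 1: [0 3 4 1 4])
step 1 (fire T3): [1 4 2 1 4]
step 2 (fire T4): [1 4 3 1 2]
step 3 (fire T3): [2 5 1 1 2]
step 4 (fire T2): [2 6 0 1 3]
step 5 (fire T1): [2 7 0 1 3]
step 6 (fire T1): [2 8 0 1 3]
step 7 (fire T1): [2 9 0 1 3]
step 8 (fire T3): [2 9 0 1 3]

2 9 0 1 3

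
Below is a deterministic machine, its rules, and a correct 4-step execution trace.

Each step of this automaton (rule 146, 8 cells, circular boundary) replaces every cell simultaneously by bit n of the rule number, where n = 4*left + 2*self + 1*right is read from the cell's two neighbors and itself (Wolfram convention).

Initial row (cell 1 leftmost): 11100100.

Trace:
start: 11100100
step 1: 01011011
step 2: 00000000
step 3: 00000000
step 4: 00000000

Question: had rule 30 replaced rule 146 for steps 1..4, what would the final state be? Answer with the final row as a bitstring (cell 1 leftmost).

(re-executing steps 1..4 under rule 30; state before step 1: 11100100)
step 1: 10011111
step 2: 01110000
step 3: 11001000
step 4: 10111101

10111101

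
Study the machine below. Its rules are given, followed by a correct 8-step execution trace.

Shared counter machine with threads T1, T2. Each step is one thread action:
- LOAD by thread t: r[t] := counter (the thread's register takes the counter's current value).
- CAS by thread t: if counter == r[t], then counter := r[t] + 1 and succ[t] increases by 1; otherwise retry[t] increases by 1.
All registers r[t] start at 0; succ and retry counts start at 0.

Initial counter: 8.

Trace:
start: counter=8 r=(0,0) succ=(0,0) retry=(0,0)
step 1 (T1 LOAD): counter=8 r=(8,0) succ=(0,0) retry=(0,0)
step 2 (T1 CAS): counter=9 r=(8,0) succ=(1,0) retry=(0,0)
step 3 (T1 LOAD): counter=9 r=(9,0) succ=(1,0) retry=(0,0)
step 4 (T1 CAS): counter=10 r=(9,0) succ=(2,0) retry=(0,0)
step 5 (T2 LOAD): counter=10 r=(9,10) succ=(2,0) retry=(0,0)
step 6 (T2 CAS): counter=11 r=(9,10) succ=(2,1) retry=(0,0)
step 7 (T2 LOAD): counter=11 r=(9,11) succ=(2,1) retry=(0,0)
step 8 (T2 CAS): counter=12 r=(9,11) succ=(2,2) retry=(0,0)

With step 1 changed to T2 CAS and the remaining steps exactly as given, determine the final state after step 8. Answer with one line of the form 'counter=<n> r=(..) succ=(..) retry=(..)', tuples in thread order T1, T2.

(re-executing from step 1 with the substitution; state before step 1: counter=8 r=(0,0) succ=(0,0) retry=(0,0))
step 1 (T2 CAS): counter=8 r=(0,0) succ=(0,0) retry=(0,1)
step 2 (T1 CAS): counter=8 r=(0,0) succ=(0,0) retry=(1,1)
step 3 (T1 LOAD): counter=8 r=(8,0) succ=(0,0) retry=(1,1)
step 4 (T1 CAS): counter=9 r=(8,0) succ=(1,0) retry=(1,1)
step 5 (T2 LOAD): counter=9 r=(8,9) succ=(1,0) retry=(1,1)
step 6 (T2 CAS): counter=10 r=(8,9) succ=(1,1) retry=(1,1)
step 7 (T2 LOAD): counter=10 r=(8,10) succ=(1,1) retry=(1,1)
step 8 (T2 CAS): counter=11 r=(8,10) succ=(1,2) retry=(1,1)

counter=11 r=(8,10) succ=(1,2) retry=(1,1)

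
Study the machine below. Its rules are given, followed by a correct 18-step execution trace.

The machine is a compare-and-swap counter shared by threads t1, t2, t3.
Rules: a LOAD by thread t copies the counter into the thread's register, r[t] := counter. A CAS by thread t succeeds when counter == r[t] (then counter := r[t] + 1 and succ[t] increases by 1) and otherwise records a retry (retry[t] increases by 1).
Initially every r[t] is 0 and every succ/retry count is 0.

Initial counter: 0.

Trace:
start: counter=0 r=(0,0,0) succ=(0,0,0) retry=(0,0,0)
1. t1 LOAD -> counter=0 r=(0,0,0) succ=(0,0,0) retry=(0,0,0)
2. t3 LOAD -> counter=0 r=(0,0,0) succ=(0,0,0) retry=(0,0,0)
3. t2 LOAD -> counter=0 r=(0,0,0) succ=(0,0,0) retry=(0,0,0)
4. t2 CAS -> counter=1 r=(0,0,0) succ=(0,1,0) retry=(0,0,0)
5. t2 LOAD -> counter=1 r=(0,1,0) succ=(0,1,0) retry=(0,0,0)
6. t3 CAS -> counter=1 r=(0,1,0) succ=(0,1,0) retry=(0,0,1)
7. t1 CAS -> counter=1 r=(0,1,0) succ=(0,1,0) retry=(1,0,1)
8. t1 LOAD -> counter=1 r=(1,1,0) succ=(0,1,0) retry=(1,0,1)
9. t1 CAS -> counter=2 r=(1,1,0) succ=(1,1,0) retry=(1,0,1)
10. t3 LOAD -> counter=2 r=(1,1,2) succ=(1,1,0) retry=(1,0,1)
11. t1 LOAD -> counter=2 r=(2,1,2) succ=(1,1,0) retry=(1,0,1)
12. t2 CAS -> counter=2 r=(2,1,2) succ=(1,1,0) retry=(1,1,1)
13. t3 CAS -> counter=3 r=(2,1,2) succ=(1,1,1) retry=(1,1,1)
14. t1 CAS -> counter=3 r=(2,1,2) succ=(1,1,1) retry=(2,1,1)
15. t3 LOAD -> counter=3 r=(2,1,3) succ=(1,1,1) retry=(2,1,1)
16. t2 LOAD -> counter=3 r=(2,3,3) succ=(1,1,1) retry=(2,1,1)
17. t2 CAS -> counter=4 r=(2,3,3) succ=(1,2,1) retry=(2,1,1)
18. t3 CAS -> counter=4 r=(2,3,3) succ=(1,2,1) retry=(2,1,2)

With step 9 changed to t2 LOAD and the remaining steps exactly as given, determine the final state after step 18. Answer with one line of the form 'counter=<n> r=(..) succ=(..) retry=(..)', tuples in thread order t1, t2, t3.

(re-executing from step 9 with the substitution; state before step 9: counter=1 r=(1,1,0) succ=(0,1,0) retry=(1,0,1))
9. t2 LOAD -> counter=1 r=(1,1,0) succ=(0,1,0) retry=(1,0,1)
10. t3 LOAD -> counter=1 r=(1,1,1) succ=(0,1,0) retry=(1,0,1)
11. t1 LOAD -> counter=1 r=(1,1,1) succ=(0,1,0) retry=(1,0,1)
12. t2 CAS -> counter=2 r=(1,1,1) succ=(0,2,0) retry=(1,0,1)
13. t3 CAS -> counter=2 r=(1,1,1) succ=(0,2,0) retry=(1,0,2)
14. t1 CAS -> counter=2 r=(1,1,1) succ=(0,2,0) retry=(2,0,2)
15. t3 LOAD -> counter=2 r=(1,1,2) succ=(0,2,0) retry=(2,0,2)
16. t2 LOAD -> counter=2 r=(1,2,2) succ=(0,2,0) retry=(2,0,2)
17. t2 CAS -> counter=3 r=(1,2,2) succ=(0,3,0) retry=(2,0,2)
18. t3 CAS -> counter=3 r=(1,2,2) succ=(0,3,0) retry=(2,0,3)

counter=3 r=(1,2,2) succ=(0,3,0) retry=(2,0,3)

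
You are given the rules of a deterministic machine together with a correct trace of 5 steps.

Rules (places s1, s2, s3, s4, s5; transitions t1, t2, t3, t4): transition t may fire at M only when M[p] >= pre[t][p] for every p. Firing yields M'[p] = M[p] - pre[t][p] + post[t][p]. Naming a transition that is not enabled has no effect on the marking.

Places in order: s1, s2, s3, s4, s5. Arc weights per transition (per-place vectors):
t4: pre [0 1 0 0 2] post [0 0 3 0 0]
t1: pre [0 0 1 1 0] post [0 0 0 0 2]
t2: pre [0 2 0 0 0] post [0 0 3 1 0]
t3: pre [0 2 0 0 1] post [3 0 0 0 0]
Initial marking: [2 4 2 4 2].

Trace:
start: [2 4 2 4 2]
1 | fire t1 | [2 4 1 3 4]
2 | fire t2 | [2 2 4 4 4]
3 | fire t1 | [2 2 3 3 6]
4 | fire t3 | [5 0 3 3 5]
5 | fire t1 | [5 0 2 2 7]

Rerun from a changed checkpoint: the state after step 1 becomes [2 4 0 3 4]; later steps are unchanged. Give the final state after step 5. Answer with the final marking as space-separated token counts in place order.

state after step 1 := [2 4 0 3 4]
2 | fire t2 | [2 2 3 4 4]
3 | fire t1 | [2 2 2 3 6]
4 | fire t3 | [5 0 2 3 5]
5 | fire t1 | [5 0 1 2 7]

5 0 1 2 7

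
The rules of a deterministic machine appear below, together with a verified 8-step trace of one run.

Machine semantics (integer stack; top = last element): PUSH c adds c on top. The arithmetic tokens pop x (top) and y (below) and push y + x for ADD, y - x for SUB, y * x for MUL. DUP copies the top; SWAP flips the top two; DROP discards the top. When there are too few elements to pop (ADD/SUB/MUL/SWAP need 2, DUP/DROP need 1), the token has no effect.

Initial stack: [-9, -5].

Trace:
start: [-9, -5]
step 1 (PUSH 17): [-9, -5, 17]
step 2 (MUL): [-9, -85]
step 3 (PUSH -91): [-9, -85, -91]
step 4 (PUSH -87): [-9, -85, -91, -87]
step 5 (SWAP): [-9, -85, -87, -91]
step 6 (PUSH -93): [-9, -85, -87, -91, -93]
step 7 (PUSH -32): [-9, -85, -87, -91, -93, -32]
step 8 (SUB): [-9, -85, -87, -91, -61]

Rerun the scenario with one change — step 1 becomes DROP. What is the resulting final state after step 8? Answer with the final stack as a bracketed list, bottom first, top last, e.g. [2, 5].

(re-executing from step 1 with the substitution; state before step 1: [-9, -5])
step 1 (DROP): [-9]
step 2 (MUL): [-9]
step 3 (PUSH -91): [-9, -91]
step 4 (PUSH -87): [-9, -91, -87]
step 5 (SWAP): [-9, -87, -91]
step 6 (PUSH -93): [-9, -87, -91, -93]
step 7 (PUSH -32): [-9, -87, -91, -93, -32]
step 8 (SUB): [-9, -87, -91, -61]

[-9, -87, -91, -61]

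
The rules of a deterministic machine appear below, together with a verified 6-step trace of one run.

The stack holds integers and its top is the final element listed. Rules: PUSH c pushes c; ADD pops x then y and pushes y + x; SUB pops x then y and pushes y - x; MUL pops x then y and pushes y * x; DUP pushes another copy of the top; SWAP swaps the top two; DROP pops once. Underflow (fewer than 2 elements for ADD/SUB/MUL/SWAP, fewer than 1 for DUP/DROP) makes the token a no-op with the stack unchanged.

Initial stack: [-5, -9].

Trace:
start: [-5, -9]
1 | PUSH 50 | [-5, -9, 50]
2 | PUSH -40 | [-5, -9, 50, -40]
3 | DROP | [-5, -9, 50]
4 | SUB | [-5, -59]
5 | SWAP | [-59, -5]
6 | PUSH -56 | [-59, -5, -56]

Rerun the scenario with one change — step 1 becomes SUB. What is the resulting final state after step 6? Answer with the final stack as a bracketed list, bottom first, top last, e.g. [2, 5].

(re-executing from step 1 with the substitution; state before step 1: [-5, -9])
1 | SUB | [4]
2 | PUSH -40 | [4, -40]
3 | DROP | [4]
4 | SUB | [4]
5 | SWAP | [4]
6 | PUSH -56 | [4, -56]

[4, -56]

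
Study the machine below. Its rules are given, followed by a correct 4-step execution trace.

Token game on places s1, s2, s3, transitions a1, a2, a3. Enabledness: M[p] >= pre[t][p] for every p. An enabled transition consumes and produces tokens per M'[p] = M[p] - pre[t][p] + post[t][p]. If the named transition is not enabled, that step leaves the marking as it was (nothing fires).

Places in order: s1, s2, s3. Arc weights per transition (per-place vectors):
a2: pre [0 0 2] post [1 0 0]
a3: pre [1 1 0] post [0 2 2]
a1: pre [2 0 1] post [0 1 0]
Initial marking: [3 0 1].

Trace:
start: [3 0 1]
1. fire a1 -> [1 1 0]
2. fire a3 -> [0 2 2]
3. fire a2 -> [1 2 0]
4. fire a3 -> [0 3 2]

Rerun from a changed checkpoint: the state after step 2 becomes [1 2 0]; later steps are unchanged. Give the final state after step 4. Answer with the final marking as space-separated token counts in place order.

state after step 2 := [1 2 0]
3. fire a2 -> [1 2 0]
4. fire a3 -> [0 3 2]

0 3 2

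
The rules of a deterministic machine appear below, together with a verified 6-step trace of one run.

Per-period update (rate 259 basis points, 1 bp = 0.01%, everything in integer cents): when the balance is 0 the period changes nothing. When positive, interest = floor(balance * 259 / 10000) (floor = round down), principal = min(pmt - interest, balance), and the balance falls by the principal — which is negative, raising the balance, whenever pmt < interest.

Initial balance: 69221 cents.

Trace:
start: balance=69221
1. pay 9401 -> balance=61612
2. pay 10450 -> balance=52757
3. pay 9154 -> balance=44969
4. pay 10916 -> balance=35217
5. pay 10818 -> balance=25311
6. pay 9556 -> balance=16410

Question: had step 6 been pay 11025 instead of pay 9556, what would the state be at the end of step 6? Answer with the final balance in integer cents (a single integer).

(re-executing from step 6 with the substitution; state before step 6: balance=25311)
6. pay 11025 -> balance=14941

14941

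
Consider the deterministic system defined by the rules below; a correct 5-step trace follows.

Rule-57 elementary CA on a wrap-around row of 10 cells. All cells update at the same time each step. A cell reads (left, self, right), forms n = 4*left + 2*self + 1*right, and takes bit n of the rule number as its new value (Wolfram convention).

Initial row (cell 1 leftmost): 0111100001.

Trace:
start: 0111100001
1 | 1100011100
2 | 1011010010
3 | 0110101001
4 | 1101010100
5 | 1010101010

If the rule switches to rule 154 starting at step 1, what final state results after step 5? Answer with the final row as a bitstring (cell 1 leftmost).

0100100111

(re-executing steps 1..5 under rule 154; state before step 1: 0111100001)
1 | 0111010010
2 | 1110001101
3 | 1101011001
4 | 1000010111
5 | 0100100111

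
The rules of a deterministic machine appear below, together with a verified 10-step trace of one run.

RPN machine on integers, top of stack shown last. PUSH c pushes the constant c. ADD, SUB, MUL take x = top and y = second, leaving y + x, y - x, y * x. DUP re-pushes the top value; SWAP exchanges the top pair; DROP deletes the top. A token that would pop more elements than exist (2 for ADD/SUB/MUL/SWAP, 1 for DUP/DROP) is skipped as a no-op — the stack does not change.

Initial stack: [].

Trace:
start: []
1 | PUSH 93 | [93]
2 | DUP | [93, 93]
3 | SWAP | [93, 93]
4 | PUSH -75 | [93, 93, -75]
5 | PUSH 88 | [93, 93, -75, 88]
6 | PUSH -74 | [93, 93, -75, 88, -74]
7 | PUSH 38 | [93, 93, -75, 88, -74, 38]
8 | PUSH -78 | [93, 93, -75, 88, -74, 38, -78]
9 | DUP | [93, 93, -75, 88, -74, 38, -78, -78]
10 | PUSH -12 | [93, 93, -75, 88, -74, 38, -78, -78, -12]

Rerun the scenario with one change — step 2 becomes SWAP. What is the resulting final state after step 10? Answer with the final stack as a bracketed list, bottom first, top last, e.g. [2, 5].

(re-executing from step 2 with the substitution; state before step 2: [93])
2 | SWAP | [93]
3 | SWAP | [93]
4 | PUSH -75 | [93, -75]
5 | PUSH 88 | [93, -75, 88]
6 | PUSH -74 | [93, -75, 88, -74]
7 | PUSH 38 | [93, -75, 88, -74, 38]
8 | PUSH -78 | [93, -75, 88, -74, 38, -78]
9 | DUP | [93, -75, 88, -74, 38, -78, -78]
10 | PUSH -12 | [93, -75, 88, -74, 38, -78, -78, -12]

[93, -75, 88, -74, 38, -78, -78, -12]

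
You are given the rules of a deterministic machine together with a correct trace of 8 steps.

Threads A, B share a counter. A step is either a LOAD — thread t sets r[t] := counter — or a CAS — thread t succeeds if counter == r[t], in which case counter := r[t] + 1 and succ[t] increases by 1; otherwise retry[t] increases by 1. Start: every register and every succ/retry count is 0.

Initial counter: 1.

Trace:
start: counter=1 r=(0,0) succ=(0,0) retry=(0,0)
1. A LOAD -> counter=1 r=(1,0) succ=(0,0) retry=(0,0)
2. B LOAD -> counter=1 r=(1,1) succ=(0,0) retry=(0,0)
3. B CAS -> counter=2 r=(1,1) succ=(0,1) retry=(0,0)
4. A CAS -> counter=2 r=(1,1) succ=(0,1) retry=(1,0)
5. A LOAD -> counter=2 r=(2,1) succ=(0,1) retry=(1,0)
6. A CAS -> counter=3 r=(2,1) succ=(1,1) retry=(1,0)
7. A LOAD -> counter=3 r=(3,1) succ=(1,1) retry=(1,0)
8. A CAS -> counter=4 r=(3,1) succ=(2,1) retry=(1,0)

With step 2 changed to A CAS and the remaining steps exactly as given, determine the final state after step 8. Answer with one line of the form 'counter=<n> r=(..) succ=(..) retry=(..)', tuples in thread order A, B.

(re-executing from step 2 with the substitution; state before step 2: counter=1 r=(1,0) succ=(0,0) retry=(0,0))
2. A CAS -> counter=2 r=(1,0) succ=(1,0) retry=(0,0)
3. B CAS -> counter=2 r=(1,0) succ=(1,0) retry=(0,1)
4. A CAS -> counter=2 r=(1,0) succ=(1,0) retry=(1,1)
5. A LOAD -> counter=2 r=(2,0) succ=(1,0) retry=(1,1)
6. A CAS -> counter=3 r=(2,0) succ=(2,0) retry=(1,1)
7. A LOAD -> counter=3 r=(3,0) succ=(2,0) retry=(1,1)
8. A CAS -> counter=4 r=(3,0) succ=(3,0) retry=(1,1)

counter=4 r=(3,0) succ=(3,0) retry=(1,1)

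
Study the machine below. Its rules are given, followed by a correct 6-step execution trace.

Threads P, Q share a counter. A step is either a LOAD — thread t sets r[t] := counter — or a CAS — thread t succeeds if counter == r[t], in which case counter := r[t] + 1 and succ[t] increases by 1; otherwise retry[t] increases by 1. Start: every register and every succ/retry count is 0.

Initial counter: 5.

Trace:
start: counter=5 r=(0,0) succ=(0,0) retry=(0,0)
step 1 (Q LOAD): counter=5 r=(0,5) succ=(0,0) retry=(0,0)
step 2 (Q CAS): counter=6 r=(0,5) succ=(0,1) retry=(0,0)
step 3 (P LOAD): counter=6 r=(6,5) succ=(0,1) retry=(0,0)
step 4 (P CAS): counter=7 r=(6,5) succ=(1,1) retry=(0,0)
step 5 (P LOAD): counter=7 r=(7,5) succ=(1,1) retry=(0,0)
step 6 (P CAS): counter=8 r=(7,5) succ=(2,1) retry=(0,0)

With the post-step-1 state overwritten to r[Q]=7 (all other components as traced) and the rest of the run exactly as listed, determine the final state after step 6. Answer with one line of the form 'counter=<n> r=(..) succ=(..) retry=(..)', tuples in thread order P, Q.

counter=7 r=(6,7) succ=(2,0) retry=(0,1)

state after step 1 := counter=5 r=(0,7) succ=(0,0) retry=(0,0)
step 2 (Q CAS): counter=5 r=(0,7) succ=(0,0) retry=(0,1)
step 3 (P LOAD): counter=5 r=(5,7) succ=(0,0) retry=(0,1)
step 4 (P CAS): counter=6 r=(5,7) succ=(1,0) retry=(0,1)
step 5 (P LOAD): counter=6 r=(6,7) succ=(1,0) retry=(0,1)
step 6 (P CAS): counter=7 r=(6,7) succ=(2,0) retry=(0,1)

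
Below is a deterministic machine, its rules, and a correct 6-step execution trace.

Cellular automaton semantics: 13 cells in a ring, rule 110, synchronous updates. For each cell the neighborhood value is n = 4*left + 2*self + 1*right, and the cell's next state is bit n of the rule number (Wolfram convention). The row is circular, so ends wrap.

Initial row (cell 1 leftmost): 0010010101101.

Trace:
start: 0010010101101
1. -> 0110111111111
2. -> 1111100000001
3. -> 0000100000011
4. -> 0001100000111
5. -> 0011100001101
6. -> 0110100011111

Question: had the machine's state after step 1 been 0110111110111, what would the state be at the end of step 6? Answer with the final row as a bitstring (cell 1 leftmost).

state after step 1 := 0110111110111
2. -> 1111100011101
3. -> 0000100110111
4. -> 0001101111101
5. -> 0011111000111
6. -> 0110001001101

0110001001101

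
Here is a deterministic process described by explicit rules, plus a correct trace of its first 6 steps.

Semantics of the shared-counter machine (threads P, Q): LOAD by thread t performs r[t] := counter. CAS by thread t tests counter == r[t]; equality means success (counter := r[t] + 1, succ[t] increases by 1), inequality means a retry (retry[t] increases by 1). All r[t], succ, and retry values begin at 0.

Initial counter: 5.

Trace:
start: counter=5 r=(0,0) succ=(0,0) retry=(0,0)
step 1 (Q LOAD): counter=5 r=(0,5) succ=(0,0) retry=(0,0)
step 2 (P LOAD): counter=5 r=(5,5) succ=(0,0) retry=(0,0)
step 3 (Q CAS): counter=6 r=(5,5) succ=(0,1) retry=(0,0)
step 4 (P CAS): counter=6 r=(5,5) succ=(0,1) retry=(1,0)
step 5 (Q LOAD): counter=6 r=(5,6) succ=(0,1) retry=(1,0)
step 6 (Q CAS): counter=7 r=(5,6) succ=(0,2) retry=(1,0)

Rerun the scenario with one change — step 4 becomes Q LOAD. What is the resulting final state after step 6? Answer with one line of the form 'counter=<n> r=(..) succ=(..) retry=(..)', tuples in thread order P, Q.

(re-executing from step 4 with the substitution; state before step 4: counter=6 r=(5,5) succ=(0,1) retry=(0,0))
step 4 (Q LOAD): counter=6 r=(5,6) succ=(0,1) retry=(0,0)
step 5 (Q LOAD): counter=6 r=(5,6) succ=(0,1) retry=(0,0)
step 6 (Q CAS): counter=7 r=(5,6) succ=(0,2) retry=(0,0)

counter=7 r=(5,6) succ=(0,2) retry=(0,0)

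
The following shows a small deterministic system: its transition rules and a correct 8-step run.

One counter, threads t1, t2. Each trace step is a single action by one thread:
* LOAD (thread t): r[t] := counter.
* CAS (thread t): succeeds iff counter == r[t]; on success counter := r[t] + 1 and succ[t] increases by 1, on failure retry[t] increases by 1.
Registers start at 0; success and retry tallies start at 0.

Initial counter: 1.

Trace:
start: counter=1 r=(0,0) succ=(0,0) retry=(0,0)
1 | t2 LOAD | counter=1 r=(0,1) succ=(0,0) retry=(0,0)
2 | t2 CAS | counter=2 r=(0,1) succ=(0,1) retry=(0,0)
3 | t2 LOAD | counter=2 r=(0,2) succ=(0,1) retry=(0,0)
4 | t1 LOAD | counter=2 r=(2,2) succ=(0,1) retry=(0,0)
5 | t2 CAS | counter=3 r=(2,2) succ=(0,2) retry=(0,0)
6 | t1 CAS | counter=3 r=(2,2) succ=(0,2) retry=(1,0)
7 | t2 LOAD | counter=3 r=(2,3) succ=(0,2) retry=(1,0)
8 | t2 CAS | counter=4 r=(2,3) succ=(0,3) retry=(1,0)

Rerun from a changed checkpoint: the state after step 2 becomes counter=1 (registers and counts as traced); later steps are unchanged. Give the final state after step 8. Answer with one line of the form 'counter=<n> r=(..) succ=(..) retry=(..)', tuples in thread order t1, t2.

counter=3 r=(1,2) succ=(0,3) retry=(1,0)

state after step 2 := counter=1 r=(0,1) succ=(0,1) retry=(0,0)
3 | t2 LOAD | counter=1 r=(0,1) succ=(0,1) retry=(0,0)
4 | t1 LOAD | counter=1 r=(1,1) succ=(0,1) retry=(0,0)
5 | t2 CAS | counter=2 r=(1,1) succ=(0,2) retry=(0,0)
6 | t1 CAS | counter=2 r=(1,1) succ=(0,2) retry=(1,0)
7 | t2 LOAD | counter=2 r=(1,2) succ=(0,2) retry=(1,0)
8 | t2 CAS | counter=3 r=(1,2) succ=(0,3) retry=(1,0)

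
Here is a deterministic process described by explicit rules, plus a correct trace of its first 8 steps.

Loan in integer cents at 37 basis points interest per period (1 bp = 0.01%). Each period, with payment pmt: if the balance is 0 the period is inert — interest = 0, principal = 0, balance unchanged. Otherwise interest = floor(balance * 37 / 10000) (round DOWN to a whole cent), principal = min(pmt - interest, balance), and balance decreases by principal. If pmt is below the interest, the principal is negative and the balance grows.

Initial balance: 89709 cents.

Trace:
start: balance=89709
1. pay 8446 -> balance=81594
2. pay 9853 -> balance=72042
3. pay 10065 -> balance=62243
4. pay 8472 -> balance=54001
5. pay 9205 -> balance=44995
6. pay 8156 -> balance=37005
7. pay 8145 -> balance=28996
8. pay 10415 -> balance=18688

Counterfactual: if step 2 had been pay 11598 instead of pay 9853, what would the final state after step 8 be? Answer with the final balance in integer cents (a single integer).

16904

(re-executing from step 2 with the substitution; state before step 2: balance=81594)
2. pay 11598 -> balance=70297
3. pay 10065 -> balance=60492
4. pay 8472 -> balance=52243
5. pay 9205 -> balance=43231
6. pay 8156 -> balance=35234
7. pay 8145 -> balance=27219
8. pay 10415 -> balance=16904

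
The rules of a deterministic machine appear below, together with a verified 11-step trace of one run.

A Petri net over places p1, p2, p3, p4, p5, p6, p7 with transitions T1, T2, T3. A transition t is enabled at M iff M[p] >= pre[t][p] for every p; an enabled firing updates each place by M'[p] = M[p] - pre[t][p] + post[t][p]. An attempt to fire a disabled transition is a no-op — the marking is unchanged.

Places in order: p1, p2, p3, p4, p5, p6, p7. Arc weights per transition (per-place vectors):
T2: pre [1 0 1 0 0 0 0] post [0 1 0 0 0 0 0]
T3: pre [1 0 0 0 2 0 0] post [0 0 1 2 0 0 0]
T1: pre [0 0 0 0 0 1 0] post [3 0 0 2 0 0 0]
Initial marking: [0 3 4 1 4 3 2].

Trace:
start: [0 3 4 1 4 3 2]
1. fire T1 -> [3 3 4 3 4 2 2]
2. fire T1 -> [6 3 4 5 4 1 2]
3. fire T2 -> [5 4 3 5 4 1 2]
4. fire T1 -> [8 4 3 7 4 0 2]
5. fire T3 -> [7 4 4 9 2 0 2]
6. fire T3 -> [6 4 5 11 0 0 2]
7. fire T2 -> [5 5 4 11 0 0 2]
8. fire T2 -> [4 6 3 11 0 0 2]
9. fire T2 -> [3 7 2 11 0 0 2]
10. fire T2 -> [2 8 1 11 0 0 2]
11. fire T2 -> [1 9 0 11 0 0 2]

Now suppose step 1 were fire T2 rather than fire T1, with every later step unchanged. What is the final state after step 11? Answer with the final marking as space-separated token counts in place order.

0 7 2 9 0 1 2

(re-executing from step 1 with the substitution; state before step 1: [0 3 4 1 4 3 2])
1. fire T2 -> [0 3 4 1 4 3 2]
2. fire T1 -> [3 3 4 3 4 2 2]
3. fire T2 -> [2 4 3 3 4 2 2]
4. fire T1 -> [5 4 3 5 4 1 2]
5. fire T3 -> [4 4 4 7 2 1 2]
6. fire T3 -> [3 4 5 9 0 1 2]
7. fire T2 -> [2 5 4 9 0 1 2]
8. fire T2 -> [1 6 3 9 0 1 2]
9. fire T2 -> [0 7 2 9 0 1 2]
10. fire T2 -> [0 7 2 9 0 1 2]
11. fire T2 -> [0 7 2 9 0 1 2]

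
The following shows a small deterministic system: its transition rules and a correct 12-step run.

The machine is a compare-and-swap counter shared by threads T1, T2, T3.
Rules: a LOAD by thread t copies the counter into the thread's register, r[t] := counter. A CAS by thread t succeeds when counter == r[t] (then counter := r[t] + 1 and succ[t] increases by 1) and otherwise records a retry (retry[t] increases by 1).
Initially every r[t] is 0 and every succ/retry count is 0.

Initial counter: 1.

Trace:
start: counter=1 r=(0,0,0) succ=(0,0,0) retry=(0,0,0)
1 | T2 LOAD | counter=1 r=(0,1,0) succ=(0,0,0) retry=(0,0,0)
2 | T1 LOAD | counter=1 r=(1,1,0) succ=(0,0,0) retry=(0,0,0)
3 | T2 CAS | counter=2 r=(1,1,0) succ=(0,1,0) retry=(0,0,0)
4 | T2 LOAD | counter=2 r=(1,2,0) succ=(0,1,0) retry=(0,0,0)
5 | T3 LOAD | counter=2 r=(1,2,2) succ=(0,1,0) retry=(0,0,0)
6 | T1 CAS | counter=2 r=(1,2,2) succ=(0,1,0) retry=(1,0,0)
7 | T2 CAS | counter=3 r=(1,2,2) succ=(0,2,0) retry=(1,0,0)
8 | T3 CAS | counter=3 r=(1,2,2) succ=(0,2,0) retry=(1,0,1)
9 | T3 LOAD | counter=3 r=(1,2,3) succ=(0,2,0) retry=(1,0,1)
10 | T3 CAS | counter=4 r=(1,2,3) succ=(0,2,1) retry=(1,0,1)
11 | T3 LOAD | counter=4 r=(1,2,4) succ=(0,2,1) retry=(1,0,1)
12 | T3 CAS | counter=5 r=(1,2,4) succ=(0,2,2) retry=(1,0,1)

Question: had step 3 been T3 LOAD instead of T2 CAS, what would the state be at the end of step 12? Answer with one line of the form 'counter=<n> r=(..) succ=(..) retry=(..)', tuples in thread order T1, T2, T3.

(re-executing from step 3 with the substitution; state before step 3: counter=1 r=(1,1,0) succ=(0,0,0) retry=(0,0,0))
3 | T3 LOAD | counter=1 r=(1,1,1) succ=(0,0,0) retry=(0,0,0)
4 | T2 LOAD | counter=1 r=(1,1,1) succ=(0,0,0) retry=(0,0,0)
5 | T3 LOAD | counter=1 r=(1,1,1) succ=(0,0,0) retry=(0,0,0)
6 | T1 CAS | counter=2 r=(1,1,1) succ=(1,0,0) retry=(0,0,0)
7 | T2 CAS | counter=2 r=(1,1,1) succ=(1,0,0) retry=(0,1,0)
8 | T3 CAS | counter=2 r=(1,1,1) succ=(1,0,0) retry=(0,1,1)
9 | T3 LOAD | counter=2 r=(1,1,2) succ=(1,0,0) retry=(0,1,1)
10 | T3 CAS | counter=3 r=(1,1,2) succ=(1,0,1) retry=(0,1,1)
11 | T3 LOAD | counter=3 r=(1,1,3) succ=(1,0,1) retry=(0,1,1)
12 | T3 CAS | counter=4 r=(1,1,3) succ=(1,0,2) retry=(0,1,1)

counter=4 r=(1,1,3) succ=(1,0,2) retry=(0,1,1)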